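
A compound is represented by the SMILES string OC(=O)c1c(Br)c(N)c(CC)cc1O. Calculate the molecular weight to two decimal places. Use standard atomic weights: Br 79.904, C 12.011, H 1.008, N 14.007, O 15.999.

260.09 g/mol

First, the molecular formula is C9H10BrNO3 (counting implicit H from valence).
  Br: 1 × 79.904 = 79.904
  C: 9 × 12.011 = 108.099
  H: 10 × 1.008 = 10.080
  N: 1 × 14.007 = 14.007
  O: 3 × 15.999 = 47.997
Sum: 1×79.904 + 9×12.011 + 10×1.008 + 1×14.007 + 3×15.999 = 260.087 → 260.09 g/mol.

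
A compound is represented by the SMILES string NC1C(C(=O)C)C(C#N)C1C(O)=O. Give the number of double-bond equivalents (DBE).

5

Degree of unsaturation = (number of rings) + (number of π bonds).
Ring closures in the SMILES: 1.
π bonds: 2 double bonds (each 1 DoU), 1 triple bond (each 2 DoU) → 4 DoU from unsaturation.
Total DoU = 1 + 4 = 5.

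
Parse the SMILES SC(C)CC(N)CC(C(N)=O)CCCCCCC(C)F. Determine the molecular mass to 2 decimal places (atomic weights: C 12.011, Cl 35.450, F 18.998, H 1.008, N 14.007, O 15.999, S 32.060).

306.48 g/mol

First, the molecular formula is C15H31FN2OS (counting implicit H from valence).
  C: 15 × 12.011 = 180.165
  F: 1 × 18.998 = 18.998
  H: 31 × 1.008 = 31.248
  N: 2 × 14.007 = 28.014
  O: 1 × 15.999 = 15.999
  S: 1 × 32.060 = 32.060
Sum: 15×12.011 + 1×18.998 + 31×1.008 + 2×14.007 + 1×15.999 + 1×32.060 = 306.484 → 306.48 g/mol.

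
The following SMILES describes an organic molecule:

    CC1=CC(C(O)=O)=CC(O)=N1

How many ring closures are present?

In SMILES, each pair of matching ring-closure digits denotes one ring-closing bond; the number of such bonds equals the number of independent rings.
Ring-closure bonds here: 1.

1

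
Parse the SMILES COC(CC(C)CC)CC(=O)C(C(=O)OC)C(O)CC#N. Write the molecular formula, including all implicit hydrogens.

Walk through each heavy atom and fill implicit hydrogens from standard valence (C 4, N 3, O 2, S 2, halogen 1):
  atom 1: C, bond orders sum to 1 (valence 4) → 3 H
  atom 2: O, bond orders sum to 2 (valence 2) → 0 H
  atom 3: C, bond orders sum to 3 (valence 4) → 1 H
  atom 4: C, bond orders sum to 2 (valence 4) → 2 H
  atom 5: C, bond orders sum to 3 (valence 4) → 1 H
  atom 6: C, bond orders sum to 1 (valence 4) → 3 H
  atom 7: C, bond orders sum to 2 (valence 4) → 2 H
  atom 8: C, bond orders sum to 1 (valence 4) → 3 H
  atom 9: C, bond orders sum to 2 (valence 4) → 2 H
  atom 10: C, bond orders sum to 4 (valence 4) → 0 H
  atom 11: O, bond orders sum to 2 (valence 2) → 0 H
  atom 12: C, bond orders sum to 3 (valence 4) → 1 H
  atom 13: C, bond orders sum to 4 (valence 4) → 0 H
  atom 14: O, bond orders sum to 2 (valence 2) → 0 H
  atom 15: O, bond orders sum to 2 (valence 2) → 0 H
  atom 16: C, bond orders sum to 1 (valence 4) → 3 H
  atom 17: C, bond orders sum to 3 (valence 4) → 1 H
  atom 18: O, bond orders sum to 1 (valence 2) → 1 H
  atom 19: C, bond orders sum to 2 (valence 4) → 2 H
  atom 20: C, bond orders sum to 4 (valence 4) → 0 H
  atom 21: N, bond orders sum to 3 (valence 3) → 0 H
Totals → C:15, H:25, N:1, O:5.
In Hill order: C15H25NO5.

C15H25NO5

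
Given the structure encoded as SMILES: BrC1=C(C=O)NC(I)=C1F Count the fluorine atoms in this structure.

Scan the SMILES for F atoms (remember two-letter symbols like Cl and Br are single atoms).
Fluorine count: 1.

1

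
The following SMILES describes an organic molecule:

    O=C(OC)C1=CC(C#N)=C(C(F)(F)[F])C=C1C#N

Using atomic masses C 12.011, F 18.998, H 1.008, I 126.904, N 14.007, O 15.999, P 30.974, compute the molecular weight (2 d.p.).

First, the molecular formula is C11H5F3N2O2 (counting implicit H from valence).
  C: 11 × 12.011 = 132.121
  F: 3 × 18.998 = 56.994
  H: 5 × 1.008 = 5.040
  N: 2 × 14.007 = 28.014
  O: 2 × 15.999 = 31.998
Sum: 11×12.011 + 3×18.998 + 5×1.008 + 2×14.007 + 2×15.999 = 254.167 → 254.17 g/mol.

254.17 g/mol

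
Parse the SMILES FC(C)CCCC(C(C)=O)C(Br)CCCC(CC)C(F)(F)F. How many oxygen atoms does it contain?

Scan the SMILES for O atoms (remember two-letter symbols like Cl and Br are single atoms).
Oxygen count: 1.

1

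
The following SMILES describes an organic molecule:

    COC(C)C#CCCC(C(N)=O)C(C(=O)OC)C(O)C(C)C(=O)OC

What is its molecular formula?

Walk through each heavy atom and fill implicit hydrogens from standard valence (C 4, N 3, O 2, S 2, halogen 1):
  atom 1: C, bond orders sum to 1 (valence 4) → 3 H
  atom 2: O, bond orders sum to 2 (valence 2) → 0 H
  atom 3: C, bond orders sum to 3 (valence 4) → 1 H
  atom 4: C, bond orders sum to 1 (valence 4) → 3 H
  atom 5: C, bond orders sum to 4 (valence 4) → 0 H
  atom 6: C, bond orders sum to 4 (valence 4) → 0 H
  atom 7: C, bond orders sum to 2 (valence 4) → 2 H
  atom 8: C, bond orders sum to 2 (valence 4) → 2 H
  atom 9: C, bond orders sum to 3 (valence 4) → 1 H
  atom 10: C, bond orders sum to 4 (valence 4) → 0 H
  atom 11: N, bond orders sum to 1 (valence 3) → 2 H
  atom 12: O, bond orders sum to 2 (valence 2) → 0 H
  atom 13: C, bond orders sum to 3 (valence 4) → 1 H
  atom 14: C, bond orders sum to 4 (valence 4) → 0 H
  atom 15: O, bond orders sum to 2 (valence 2) → 0 H
  atom 16: O, bond orders sum to 2 (valence 2) → 0 H
  atom 17: C, bond orders sum to 1 (valence 4) → 3 H
  atom 18: C, bond orders sum to 3 (valence 4) → 1 H
  atom 19: O, bond orders sum to 1 (valence 2) → 1 H
  atom 20: C, bond orders sum to 3 (valence 4) → 1 H
  atom 21: C, bond orders sum to 1 (valence 4) → 3 H
  atom 22: C, bond orders sum to 4 (valence 4) → 0 H
  atom 23: O, bond orders sum to 2 (valence 2) → 0 H
  atom 24: O, bond orders sum to 2 (valence 2) → 0 H
  atom 25: C, bond orders sum to 1 (valence 4) → 3 H
Totals → C:17, H:27, N:1, O:7.
In Hill order: C17H27NO7.

C17H27NO7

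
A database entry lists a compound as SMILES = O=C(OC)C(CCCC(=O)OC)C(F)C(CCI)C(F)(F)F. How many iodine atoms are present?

1

Scan the SMILES for I atoms (remember two-letter symbols like Cl and Br are single atoms).
Iodine count: 1.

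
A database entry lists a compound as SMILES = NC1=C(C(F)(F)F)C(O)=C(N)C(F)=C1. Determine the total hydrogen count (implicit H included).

Walk through each heavy atom and fill implicit hydrogens from standard valence (C 4, N 3, O 2, S 2, halogen 1):
  atom 1: N, bond orders sum to 1 (valence 3) → 2 H
  atom 2: C, bond orders sum to 4 (valence 4) → 0 H
  atom 3: C, bond orders sum to 4 (valence 4) → 0 H
  atom 4: C, bond orders sum to 4 (valence 4) → 0 H
  atom 5: F (halogen, monovalent) → 0 H
  atom 6: F (halogen, monovalent) → 0 H
  atom 7: F (halogen, monovalent) → 0 H
  atom 8: C, bond orders sum to 4 (valence 4) → 0 H
  atom 9: O, bond orders sum to 1 (valence 2) → 1 H
  atom 10: C, bond orders sum to 4 (valence 4) → 0 H
  atom 11: N, bond orders sum to 1 (valence 3) → 2 H
  atom 12: C, bond orders sum to 4 (valence 4) → 0 H
  atom 13: F (halogen, monovalent) → 0 H
  atom 14: C, bond orders sum to 3 (valence 4) → 1 H
Total hydrogens: 6.

6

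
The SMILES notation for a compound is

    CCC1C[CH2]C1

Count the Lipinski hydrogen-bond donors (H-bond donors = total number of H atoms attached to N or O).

0

Donors: find every N or O and count the H atoms it carries.
  (no N or O atoms present)
Lipinski HBD = 0.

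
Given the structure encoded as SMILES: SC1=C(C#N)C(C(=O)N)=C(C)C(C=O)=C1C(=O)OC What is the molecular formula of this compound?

Walk through each heavy atom and fill implicit hydrogens from standard valence (C 4, N 3, O 2, S 2, halogen 1):
  atom 1: S, bond orders sum to 1 (valence 2) → 1 H
  atom 2: C, bond orders sum to 4 (valence 4) → 0 H
  atom 3: C, bond orders sum to 4 (valence 4) → 0 H
  atom 4: C, bond orders sum to 4 (valence 4) → 0 H
  atom 5: N, bond orders sum to 3 (valence 3) → 0 H
  atom 6: C, bond orders sum to 4 (valence 4) → 0 H
  atom 7: C, bond orders sum to 4 (valence 4) → 0 H
  atom 8: O, bond orders sum to 2 (valence 2) → 0 H
  atom 9: N, bond orders sum to 1 (valence 3) → 2 H
  atom 10: C, bond orders sum to 4 (valence 4) → 0 H
  atom 11: C, bond orders sum to 1 (valence 4) → 3 H
  atom 12: C, bond orders sum to 4 (valence 4) → 0 H
  atom 13: C, bond orders sum to 3 (valence 4) → 1 H
  atom 14: O, bond orders sum to 2 (valence 2) → 0 H
  atom 15: C, bond orders sum to 4 (valence 4) → 0 H
  atom 16: C, bond orders sum to 4 (valence 4) → 0 H
  atom 17: O, bond orders sum to 2 (valence 2) → 0 H
  atom 18: O, bond orders sum to 2 (valence 2) → 0 H
  atom 19: C, bond orders sum to 1 (valence 4) → 3 H
Totals → C:12, H:10, N:2, O:4, S:1.
In Hill order: C12H10N2O4S.

C12H10N2O4S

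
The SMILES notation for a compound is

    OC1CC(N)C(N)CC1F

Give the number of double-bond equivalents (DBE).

Degree of unsaturation = (number of rings) + (number of π bonds).
Ring closures in the SMILES: 1.
π bonds: none → 0 DoU from unsaturation.
Total DoU = 1 + 0 = 1.

1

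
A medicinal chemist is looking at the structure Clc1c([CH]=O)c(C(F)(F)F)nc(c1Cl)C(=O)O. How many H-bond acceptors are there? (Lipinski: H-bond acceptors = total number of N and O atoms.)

4

N atoms: 1; O atoms: 3.
Lipinski HBA = 1 + 3 = 4.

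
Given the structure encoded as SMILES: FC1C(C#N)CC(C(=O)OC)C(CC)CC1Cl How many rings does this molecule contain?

1

In SMILES, each pair of matching ring-closure digits denotes one ring-closing bond; the number of such bonds equals the number of independent rings.
Ring-closure bonds here: 1.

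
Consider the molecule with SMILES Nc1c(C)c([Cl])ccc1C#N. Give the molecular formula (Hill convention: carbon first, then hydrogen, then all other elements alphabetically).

C8H7ClN2

Walk through each heavy atom and fill implicit hydrogens from standard valence (C 4, N 3, O 2, S 2, halogen 1); for lowercase aromatic atoms, an aromatic c carries 1 H when it has two neighbours and 0 H with three, and aromatic n carries 0 H:
  atom 1: N, bond orders sum to 1 (valence 3) → 2 H
  atom 2: aromatic c, 3 neighbours → 0 H
  atom 3: aromatic c, 3 neighbours → 0 H
  atom 4: C, bond orders sum to 1 (valence 4) → 3 H
  atom 5: aromatic c, 3 neighbours → 0 H
  atom 6: Cl with explicit H count 0
  atom 7: aromatic c, 2 neighbours → 1 H
  atom 8: aromatic c, 2 neighbours → 1 H
  atom 9: aromatic c, 3 neighbours → 0 H
  atom 10: C, bond orders sum to 4 (valence 4) → 0 H
  atom 11: N, bond orders sum to 3 (valence 3) → 0 H
Totals → C:8, H:7, Cl:1, N:2.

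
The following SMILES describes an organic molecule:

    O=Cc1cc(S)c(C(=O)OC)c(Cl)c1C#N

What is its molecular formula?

Walk through each heavy atom and fill implicit hydrogens from standard valence (C 4, N 3, O 2, S 2, halogen 1); for lowercase aromatic atoms, an aromatic c carries 1 H when it has two neighbours and 0 H with three, and aromatic n carries 0 H:
  atom 1: O, bond orders sum to 2 (valence 2) → 0 H
  atom 2: C, bond orders sum to 3 (valence 4) → 1 H
  atom 3: aromatic c, 3 neighbours → 0 H
  atom 4: aromatic c, 2 neighbours → 1 H
  atom 5: aromatic c, 3 neighbours → 0 H
  atom 6: S, bond orders sum to 1 (valence 2) → 1 H
  atom 7: aromatic c, 3 neighbours → 0 H
  atom 8: C, bond orders sum to 4 (valence 4) → 0 H
  atom 9: O, bond orders sum to 2 (valence 2) → 0 H
  atom 10: O, bond orders sum to 2 (valence 2) → 0 H
  atom 11: C, bond orders sum to 1 (valence 4) → 3 H
  atom 12: aromatic c, 3 neighbours → 0 H
  atom 13: Cl (halogen, monovalent) → 0 H
  atom 14: aromatic c, 3 neighbours → 0 H
  atom 15: C, bond orders sum to 4 (valence 4) → 0 H
  atom 16: N, bond orders sum to 3 (valence 3) → 0 H
Totals → C:10, H:6, Cl:1, N:1, O:3, S:1.
In Hill order: C10H6ClNO3S.

C10H6ClNO3S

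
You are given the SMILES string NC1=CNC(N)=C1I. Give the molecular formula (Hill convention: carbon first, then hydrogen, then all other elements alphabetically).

Walk through each heavy atom and fill implicit hydrogens from standard valence (C 4, N 3, O 2, S 2, halogen 1):
  atom 1: N, bond orders sum to 1 (valence 3) → 2 H
  atom 2: C, bond orders sum to 4 (valence 4) → 0 H
  atom 3: C, bond orders sum to 3 (valence 4) → 1 H
  atom 4: N, bond orders sum to 2 (valence 3) → 1 H
  atom 5: C, bond orders sum to 4 (valence 4) → 0 H
  atom 6: N, bond orders sum to 1 (valence 3) → 2 H
  atom 7: C, bond orders sum to 4 (valence 4) → 0 H
  atom 8: I (halogen, monovalent) → 0 H
Totals → C:4, H:6, I:1, N:3.
In Hill order: C4H6IN3.

C4H6IN3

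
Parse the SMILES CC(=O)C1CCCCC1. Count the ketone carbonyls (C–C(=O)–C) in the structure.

The ketone motif appears at heavy-atom position 2 in the SMILES.
Ketone count: 1.

1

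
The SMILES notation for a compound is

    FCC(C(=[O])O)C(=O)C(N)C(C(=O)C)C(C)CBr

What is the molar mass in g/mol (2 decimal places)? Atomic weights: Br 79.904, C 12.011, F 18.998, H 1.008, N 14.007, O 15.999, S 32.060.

326.16 g/mol

First, the molecular formula is C11H17BrFNO4 (counting implicit H from valence).
  Br: 1 × 79.904 = 79.904
  C: 11 × 12.011 = 132.121
  F: 1 × 18.998 = 18.998
  H: 17 × 1.008 = 17.136
  N: 1 × 14.007 = 14.007
  O: 4 × 15.999 = 63.996
Sum: 1×79.904 + 11×12.011 + 1×18.998 + 17×1.008 + 1×14.007 + 4×15.999 = 326.162 → 326.16 g/mol.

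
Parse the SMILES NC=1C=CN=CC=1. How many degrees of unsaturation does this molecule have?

4

Molecular formula: C5H6N2.
DoU = (2C + 2 + N − H − X) / 2, where X is the halogen count and O/S are ignored.
    = (2·5 + 2 + 2 − 6 − 0) / 2 = 8 / 2 = 4.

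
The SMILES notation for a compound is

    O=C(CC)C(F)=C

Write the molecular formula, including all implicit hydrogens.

Walk through each heavy atom and fill implicit hydrogens from standard valence (C 4, N 3, O 2, S 2, halogen 1):
  atom 1: O, bond orders sum to 2 (valence 2) → 0 H
  atom 2: C, bond orders sum to 4 (valence 4) → 0 H
  atom 3: C, bond orders sum to 2 (valence 4) → 2 H
  atom 4: C, bond orders sum to 1 (valence 4) → 3 H
  atom 5: C, bond orders sum to 4 (valence 4) → 0 H
  atom 6: F (halogen, monovalent) → 0 H
  atom 7: C, bond orders sum to 2 (valence 4) → 2 H
Totals → C:5, H:7, F:1, O:1.
In Hill order: C5H7FO.

C5H7FO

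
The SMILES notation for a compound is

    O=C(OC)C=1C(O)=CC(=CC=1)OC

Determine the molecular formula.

Walk through each heavy atom and fill implicit hydrogens from standard valence (C 4, N 3, O 2, S 2, halogen 1):
  atom 1: O, bond orders sum to 2 (valence 2) → 0 H
  atom 2: C, bond orders sum to 4 (valence 4) → 0 H
  atom 3: O, bond orders sum to 2 (valence 2) → 0 H
  atom 4: C, bond orders sum to 1 (valence 4) → 3 H
  atom 5: C, bond orders sum to 4 (valence 4) → 0 H
  atom 6: C, bond orders sum to 4 (valence 4) → 0 H
  atom 7: O, bond orders sum to 1 (valence 2) → 1 H
  atom 8: C, bond orders sum to 3 (valence 4) → 1 H
  atom 9: C, bond orders sum to 4 (valence 4) → 0 H
  atom 10: C, bond orders sum to 3 (valence 4) → 1 H
  atom 11: C, bond orders sum to 3 (valence 4) → 1 H
  atom 12: O, bond orders sum to 2 (valence 2) → 0 H
  atom 13: C, bond orders sum to 1 (valence 4) → 3 H
Totals → C:9, H:10, O:4.
In Hill order: C9H10O4.

C9H10O4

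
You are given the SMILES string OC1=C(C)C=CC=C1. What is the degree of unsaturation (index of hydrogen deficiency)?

Molecular formula: C7H8O.
DoU = (2C + 2 + N − H − X) / 2, where X is the halogen count and O/S are ignored.
    = (2·7 + 2 + 0 − 8 − 0) / 2 = 8 / 2 = 4.

4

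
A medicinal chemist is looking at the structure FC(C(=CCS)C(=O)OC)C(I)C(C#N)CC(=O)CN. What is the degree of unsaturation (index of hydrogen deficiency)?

5

Degree of unsaturation = (number of rings) + (number of π bonds).
Ring closures in the SMILES: 0.
π bonds: 3 double bonds (each 1 DoU), 1 triple bond (each 2 DoU) → 5 DoU from unsaturation.
Total DoU = 0 + 5 = 5.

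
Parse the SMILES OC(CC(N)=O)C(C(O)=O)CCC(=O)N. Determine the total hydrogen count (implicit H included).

14

Walk through each heavy atom and fill implicit hydrogens from standard valence (C 4, N 3, O 2, S 2, halogen 1):
  atom 1: O, bond orders sum to 1 (valence 2) → 1 H
  atom 2: C, bond orders sum to 3 (valence 4) → 1 H
  atom 3: C, bond orders sum to 2 (valence 4) → 2 H
  atom 4: C, bond orders sum to 4 (valence 4) → 0 H
  atom 5: N, bond orders sum to 1 (valence 3) → 2 H
  atom 6: O, bond orders sum to 2 (valence 2) → 0 H
  atom 7: C, bond orders sum to 3 (valence 4) → 1 H
  atom 8: C, bond orders sum to 4 (valence 4) → 0 H
  atom 9: O, bond orders sum to 1 (valence 2) → 1 H
  atom 10: O, bond orders sum to 2 (valence 2) → 0 H
  atom 11: C, bond orders sum to 2 (valence 4) → 2 H
  atom 12: C, bond orders sum to 2 (valence 4) → 2 H
  atom 13: C, bond orders sum to 4 (valence 4) → 0 H
  atom 14: O, bond orders sum to 2 (valence 2) → 0 H
  atom 15: N, bond orders sum to 1 (valence 3) → 2 H
Total hydrogens: 14.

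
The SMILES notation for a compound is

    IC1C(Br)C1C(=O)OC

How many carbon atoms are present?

5

Count every carbon token in the SMILES (each C, including those in ring-closure positions and inside branches).
Carbon count: 5.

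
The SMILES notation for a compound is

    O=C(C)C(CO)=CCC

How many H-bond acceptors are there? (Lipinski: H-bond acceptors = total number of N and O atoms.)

N atoms: 0; O atoms: 2.
Lipinski HBA = 0 + 2 = 2.

2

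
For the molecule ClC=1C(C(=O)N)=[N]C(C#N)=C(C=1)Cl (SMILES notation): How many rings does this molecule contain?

In SMILES, each pair of matching ring-closure digits denotes one ring-closing bond; the number of such bonds equals the number of independent rings.
Ring-closure bonds here: 1.

1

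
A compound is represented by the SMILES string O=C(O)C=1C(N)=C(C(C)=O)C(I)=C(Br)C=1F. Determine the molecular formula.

C9H6BrFINO3

Walk through each heavy atom and fill implicit hydrogens from standard valence (C 4, N 3, O 2, S 2, halogen 1):
  atom 1: O, bond orders sum to 2 (valence 2) → 0 H
  atom 2: C, bond orders sum to 4 (valence 4) → 0 H
  atom 3: O, bond orders sum to 1 (valence 2) → 1 H
  atom 4: C, bond orders sum to 4 (valence 4) → 0 H
  atom 5: C, bond orders sum to 4 (valence 4) → 0 H
  atom 6: N, bond orders sum to 1 (valence 3) → 2 H
  atom 7: C, bond orders sum to 4 (valence 4) → 0 H
  atom 8: C, bond orders sum to 4 (valence 4) → 0 H
  atom 9: C, bond orders sum to 1 (valence 4) → 3 H
  atom 10: O, bond orders sum to 2 (valence 2) → 0 H
  atom 11: C, bond orders sum to 4 (valence 4) → 0 H
  atom 12: I (halogen, monovalent) → 0 H
  atom 13: C, bond orders sum to 4 (valence 4) → 0 H
  atom 14: Br (halogen, monovalent) → 0 H
  atom 15: C, bond orders sum to 4 (valence 4) → 0 H
  atom 16: F (halogen, monovalent) → 0 H
Totals → C:9, H:6, Br:1, F:1, I:1, N:1, O:3.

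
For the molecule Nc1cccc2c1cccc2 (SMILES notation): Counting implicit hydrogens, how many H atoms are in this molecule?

9

Walk through each heavy atom and fill implicit hydrogens from standard valence (C 4, N 3, O 2, S 2, halogen 1); for lowercase aromatic atoms, an aromatic c carries 1 H when it has two neighbours and 0 H with three, and aromatic n carries 0 H:
  atom 1: N, bond orders sum to 1 (valence 3) → 2 H
  atom 2: aromatic c, 3 neighbours → 0 H
  atom 3: aromatic c, 2 neighbours → 1 H
  atom 4: aromatic c, 2 neighbours → 1 H
  atom 5: aromatic c, 2 neighbours → 1 H
  atom 6: aromatic c, 3 neighbours → 0 H
  atom 7: aromatic c, 3 neighbours → 0 H
  atom 8: aromatic c, 2 neighbours → 1 H
  atom 9: aromatic c, 2 neighbours → 1 H
  atom 10: aromatic c, 2 neighbours → 1 H
  atom 11: aromatic c, 2 neighbours → 1 H
Total hydrogens: 9.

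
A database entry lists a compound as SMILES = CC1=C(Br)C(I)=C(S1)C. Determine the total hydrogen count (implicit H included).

6

Walk through each heavy atom and fill implicit hydrogens from standard valence (C 4, N 3, O 2, S 2, halogen 1):
  atom 1: C, bond orders sum to 1 (valence 4) → 3 H
  atom 2: C, bond orders sum to 4 (valence 4) → 0 H
  atom 3: C, bond orders sum to 4 (valence 4) → 0 H
  atom 4: Br (halogen, monovalent) → 0 H
  atom 5: C, bond orders sum to 4 (valence 4) → 0 H
  atom 6: I (halogen, monovalent) → 0 H
  atom 7: C, bond orders sum to 4 (valence 4) → 0 H
  atom 8: S, bond orders sum to 2 (valence 2) → 0 H
  atom 9: C, bond orders sum to 1 (valence 4) → 3 H
Total hydrogens: 6.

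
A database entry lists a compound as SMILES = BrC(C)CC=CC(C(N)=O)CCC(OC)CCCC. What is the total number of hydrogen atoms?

28

Walk through each heavy atom and fill implicit hydrogens from standard valence (C 4, N 3, O 2, S 2, halogen 1):
  atom 1: Br (halogen, monovalent) → 0 H
  atom 2: C, bond orders sum to 3 (valence 4) → 1 H
  atom 3: C, bond orders sum to 1 (valence 4) → 3 H
  atom 4: C, bond orders sum to 2 (valence 4) → 2 H
  atom 5: C, bond orders sum to 3 (valence 4) → 1 H
  atom 6: C, bond orders sum to 3 (valence 4) → 1 H
  atom 7: C, bond orders sum to 3 (valence 4) → 1 H
  atom 8: C, bond orders sum to 4 (valence 4) → 0 H
  atom 9: N, bond orders sum to 1 (valence 3) → 2 H
  atom 10: O, bond orders sum to 2 (valence 2) → 0 H
  atom 11: C, bond orders sum to 2 (valence 4) → 2 H
  atom 12: C, bond orders sum to 2 (valence 4) → 2 H
  atom 13: C, bond orders sum to 3 (valence 4) → 1 H
  atom 14: O, bond orders sum to 2 (valence 2) → 0 H
  atom 15: C, bond orders sum to 1 (valence 4) → 3 H
  atom 16: C, bond orders sum to 2 (valence 4) → 2 H
  atom 17: C, bond orders sum to 2 (valence 4) → 2 H
  atom 18: C, bond orders sum to 2 (valence 4) → 2 H
  atom 19: C, bond orders sum to 1 (valence 4) → 3 H
Total hydrogens: 28.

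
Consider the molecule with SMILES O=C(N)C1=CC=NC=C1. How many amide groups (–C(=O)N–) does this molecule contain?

1

The amide motif appears at heavy-atom position 2 in the SMILES.
Amide count: 1.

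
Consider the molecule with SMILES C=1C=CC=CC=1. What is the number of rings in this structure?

1

In SMILES, each pair of matching ring-closure digits denotes one ring-closing bond; the number of such bonds equals the number of independent rings.
Ring-closure bonds here: 1.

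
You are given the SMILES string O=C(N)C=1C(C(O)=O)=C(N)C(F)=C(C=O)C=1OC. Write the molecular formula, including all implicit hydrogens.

C10H9FN2O5

Walk through each heavy atom and fill implicit hydrogens from standard valence (C 4, N 3, O 2, S 2, halogen 1):
  atom 1: O, bond orders sum to 2 (valence 2) → 0 H
  atom 2: C, bond orders sum to 4 (valence 4) → 0 H
  atom 3: N, bond orders sum to 1 (valence 3) → 2 H
  atom 4: C, bond orders sum to 4 (valence 4) → 0 H
  atom 5: C, bond orders sum to 4 (valence 4) → 0 H
  atom 6: C, bond orders sum to 4 (valence 4) → 0 H
  atom 7: O, bond orders sum to 1 (valence 2) → 1 H
  atom 8: O, bond orders sum to 2 (valence 2) → 0 H
  atom 9: C, bond orders sum to 4 (valence 4) → 0 H
  atom 10: N, bond orders sum to 1 (valence 3) → 2 H
  atom 11: C, bond orders sum to 4 (valence 4) → 0 H
  atom 12: F (halogen, monovalent) → 0 H
  atom 13: C, bond orders sum to 4 (valence 4) → 0 H
  atom 14: C, bond orders sum to 3 (valence 4) → 1 H
  atom 15: O, bond orders sum to 2 (valence 2) → 0 H
  atom 16: C, bond orders sum to 4 (valence 4) → 0 H
  atom 17: O, bond orders sum to 2 (valence 2) → 0 H
  atom 18: C, bond orders sum to 1 (valence 4) → 3 H
Totals → C:10, H:9, F:1, N:2, O:5.
In Hill order: C10H9FN2O5.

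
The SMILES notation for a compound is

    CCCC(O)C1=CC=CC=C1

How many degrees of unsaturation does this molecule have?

Degree of unsaturation = (number of rings) + (number of π bonds).
Ring closures in the SMILES: 1.
π bonds: 3 double bonds (each 1 DoU) → 3 DoU from unsaturation.
Total DoU = 1 + 3 = 4.

4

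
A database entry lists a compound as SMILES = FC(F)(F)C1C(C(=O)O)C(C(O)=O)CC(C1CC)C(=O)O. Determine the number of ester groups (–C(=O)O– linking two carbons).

Scan the SMILES for the ester motif — none present.
Groups that are present: 3 carboxylic acid.

0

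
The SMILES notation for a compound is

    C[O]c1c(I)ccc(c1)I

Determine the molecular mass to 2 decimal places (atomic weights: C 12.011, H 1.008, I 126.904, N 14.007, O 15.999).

First, the molecular formula is C7H6I2O (counting implicit H from valence).
  C: 7 × 12.011 = 84.077
  H: 6 × 1.008 = 6.048
  I: 2 × 126.904 = 253.808
  O: 1 × 15.999 = 15.999
Sum: 7×12.011 + 6×1.008 + 2×126.904 + 1×15.999 = 359.932 → 359.93 g/mol.

359.93 g/mol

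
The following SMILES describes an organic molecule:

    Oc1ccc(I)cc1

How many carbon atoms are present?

6

Count every carbon token in the SMILES (each C, including those in ring-closure positions and inside branches).
Carbon count: 6.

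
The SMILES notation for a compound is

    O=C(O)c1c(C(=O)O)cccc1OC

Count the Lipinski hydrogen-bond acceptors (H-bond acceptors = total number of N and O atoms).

N atoms: 0; O atoms: 5.
Lipinski HBA = 0 + 5 = 5.

5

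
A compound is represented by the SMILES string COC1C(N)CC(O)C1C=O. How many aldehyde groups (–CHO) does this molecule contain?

1

The aldehyde motif appears at heavy-atom position 10 in the SMILES.
Other groups present: 1 ether, 1 hydroxyl, 1 primary amine.
Aldehyde count: 1.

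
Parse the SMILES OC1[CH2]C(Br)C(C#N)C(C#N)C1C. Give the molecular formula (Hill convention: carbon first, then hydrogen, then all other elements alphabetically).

C9H11BrN2O

Walk through each heavy atom and fill implicit hydrogens from standard valence (C 4, N 3, O 2, S 2, halogen 1):
  atom 1: O, bond orders sum to 1 (valence 2) → 1 H
  atom 2: C, bond orders sum to 3 (valence 4) → 1 H
  atom 3: C with explicit H count 2
  atom 4: C, bond orders sum to 3 (valence 4) → 1 H
  atom 5: Br (halogen, monovalent) → 0 H
  atom 6: C, bond orders sum to 3 (valence 4) → 1 H
  atom 7: C, bond orders sum to 4 (valence 4) → 0 H
  atom 8: N, bond orders sum to 3 (valence 3) → 0 H
  atom 9: C, bond orders sum to 3 (valence 4) → 1 H
  atom 10: C, bond orders sum to 4 (valence 4) → 0 H
  atom 11: N, bond orders sum to 3 (valence 3) → 0 H
  atom 12: C, bond orders sum to 3 (valence 4) → 1 H
  atom 13: C, bond orders sum to 1 (valence 4) → 3 H
Totals → C:9, H:11, Br:1, N:2, O:1.
In Hill order: C9H11BrN2O.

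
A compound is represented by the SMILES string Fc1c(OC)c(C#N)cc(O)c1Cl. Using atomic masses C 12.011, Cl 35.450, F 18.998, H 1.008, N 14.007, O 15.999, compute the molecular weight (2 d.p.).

201.58 g/mol

First, the molecular formula is C8H5ClFNO2 (counting implicit H from valence).
  C: 8 × 12.011 = 96.088
  Cl: 1 × 35.450 = 35.450
  F: 1 × 18.998 = 18.998
  H: 5 × 1.008 = 5.040
  N: 1 × 14.007 = 14.007
  O: 2 × 15.999 = 31.998
Sum: 8×12.011 + 1×35.450 + 1×18.998 + 5×1.008 + 1×14.007 + 2×15.999 = 201.581 → 201.58 g/mol.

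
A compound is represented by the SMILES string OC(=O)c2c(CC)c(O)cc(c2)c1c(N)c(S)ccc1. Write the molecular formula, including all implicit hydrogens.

Walk through each heavy atom and fill implicit hydrogens from standard valence (C 4, N 3, O 2, S 2, halogen 1); for lowercase aromatic atoms, an aromatic c carries 1 H when it has two neighbours and 0 H with three, and aromatic n carries 0 H:
  atom 1: O, bond orders sum to 1 (valence 2) → 1 H
  atom 2: C, bond orders sum to 4 (valence 4) → 0 H
  atom 3: O, bond orders sum to 2 (valence 2) → 0 H
  atom 4: aromatic c, 3 neighbours → 0 H
  atom 5: aromatic c, 3 neighbours → 0 H
  atom 6: C, bond orders sum to 2 (valence 4) → 2 H
  atom 7: C, bond orders sum to 1 (valence 4) → 3 H
  atom 8: aromatic c, 3 neighbours → 0 H
  atom 9: O, bond orders sum to 1 (valence 2) → 1 H
  atom 10: aromatic c, 2 neighbours → 1 H
  atom 11: aromatic c, 3 neighbours → 0 H
  atom 12: aromatic c, 2 neighbours → 1 H
  atom 13: aromatic c, 3 neighbours → 0 H
  atom 14: aromatic c, 3 neighbours → 0 H
  atom 15: N, bond orders sum to 1 (valence 3) → 2 H
  atom 16: aromatic c, 3 neighbours → 0 H
  atom 17: S, bond orders sum to 1 (valence 2) → 1 H
  atom 18: aromatic c, 2 neighbours → 1 H
  atom 19: aromatic c, 2 neighbours → 1 H
  atom 20: aromatic c, 2 neighbours → 1 H
Totals → C:15, H:15, N:1, O:3, S:1.
In Hill order: C15H15NO3S.

C15H15NO3S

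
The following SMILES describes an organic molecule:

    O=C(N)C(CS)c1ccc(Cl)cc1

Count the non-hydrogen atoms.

Every atom symbol written in the SMILES (organic subset) is one heavy atom; implicit H are not written.
Heavy atoms by element → C:9, Cl:1, N:1, O:1, S:1.
Total: 13.

13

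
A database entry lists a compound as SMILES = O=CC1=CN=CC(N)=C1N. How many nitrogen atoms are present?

Scan the SMILES for N atoms (remember two-letter symbols like Cl and Br are single atoms).
Nitrogen count: 3.

3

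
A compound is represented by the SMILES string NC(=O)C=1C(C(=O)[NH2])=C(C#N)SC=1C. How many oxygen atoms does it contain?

2

Scan the SMILES for O atoms (remember two-letter symbols like Cl and Br are single atoms).
Oxygen count: 2.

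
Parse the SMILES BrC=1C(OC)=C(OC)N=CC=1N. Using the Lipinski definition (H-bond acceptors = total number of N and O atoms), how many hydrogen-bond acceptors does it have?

4

N atoms: 2; O atoms: 2.
Lipinski HBA = 2 + 2 = 4.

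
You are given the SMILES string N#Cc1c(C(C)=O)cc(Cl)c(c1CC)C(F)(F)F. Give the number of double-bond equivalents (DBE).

7

Molecular formula: C12H9ClF3NO.
DoU = (2C + 2 + N − H − X) / 2, where X is the halogen count and O/S are ignored.
    = (2·12 + 2 + 1 − 9 − 4) / 2 = 14 / 2 = 7.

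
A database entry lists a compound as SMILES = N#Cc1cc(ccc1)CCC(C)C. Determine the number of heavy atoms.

Every atom symbol written in the SMILES (organic subset) is one heavy atom; implicit H are not written.
Heavy atoms by element → C:12, N:1.
Total: 13.

13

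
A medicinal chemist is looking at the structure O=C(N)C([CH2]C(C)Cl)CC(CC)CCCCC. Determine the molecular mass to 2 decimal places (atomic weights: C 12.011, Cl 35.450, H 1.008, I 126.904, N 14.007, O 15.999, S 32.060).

First, the molecular formula is C14H28ClNO (counting implicit H from valence).
  C: 14 × 12.011 = 168.154
  Cl: 1 × 35.450 = 35.450
  H: 28 × 1.008 = 28.224
  N: 1 × 14.007 = 14.007
  O: 1 × 15.999 = 15.999
Sum: 14×12.011 + 1×35.450 + 28×1.008 + 1×14.007 + 1×15.999 = 261.834 → 261.83 g/mol.

261.83 g/mol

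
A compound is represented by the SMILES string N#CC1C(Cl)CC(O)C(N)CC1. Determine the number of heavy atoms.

Every atom symbol written in the SMILES (organic subset) is one heavy atom; implicit H are not written.
Heavy atoms by element → C:8, Cl:1, N:2, O:1.
Total: 12.

12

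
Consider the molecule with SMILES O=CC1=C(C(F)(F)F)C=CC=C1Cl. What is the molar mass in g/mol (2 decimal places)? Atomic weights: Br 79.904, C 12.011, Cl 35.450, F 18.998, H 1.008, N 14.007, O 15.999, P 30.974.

208.56 g/mol

First, the molecular formula is C8H4ClF3O (counting implicit H from valence).
  C: 8 × 12.011 = 96.088
  Cl: 1 × 35.450 = 35.450
  F: 3 × 18.998 = 56.994
  H: 4 × 1.008 = 4.032
  O: 1 × 15.999 = 15.999
Sum: 8×12.011 + 1×35.450 + 3×18.998 + 4×1.008 + 1×15.999 = 208.563 → 208.56 g/mol.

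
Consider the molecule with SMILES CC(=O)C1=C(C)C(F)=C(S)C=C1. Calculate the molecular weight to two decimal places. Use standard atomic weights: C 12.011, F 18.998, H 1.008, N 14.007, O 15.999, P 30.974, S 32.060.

184.23 g/mol

First, the molecular formula is C9H9FOS (counting implicit H from valence).
  C: 9 × 12.011 = 108.099
  F: 1 × 18.998 = 18.998
  H: 9 × 1.008 = 9.072
  O: 1 × 15.999 = 15.999
  S: 1 × 32.060 = 32.060
Sum: 9×12.011 + 1×18.998 + 9×1.008 + 1×15.999 + 1×32.060 = 184.228 → 184.23 g/mol.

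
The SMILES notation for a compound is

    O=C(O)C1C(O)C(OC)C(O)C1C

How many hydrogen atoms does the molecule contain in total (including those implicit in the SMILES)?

14

Walk through each heavy atom and fill implicit hydrogens from standard valence (C 4, N 3, O 2, S 2, halogen 1):
  atom 1: O, bond orders sum to 2 (valence 2) → 0 H
  atom 2: C, bond orders sum to 4 (valence 4) → 0 H
  atom 3: O, bond orders sum to 1 (valence 2) → 1 H
  atom 4: C, bond orders sum to 3 (valence 4) → 1 H
  atom 5: C, bond orders sum to 3 (valence 4) → 1 H
  atom 6: O, bond orders sum to 1 (valence 2) → 1 H
  atom 7: C, bond orders sum to 3 (valence 4) → 1 H
  atom 8: O, bond orders sum to 2 (valence 2) → 0 H
  atom 9: C, bond orders sum to 1 (valence 4) → 3 H
  atom 10: C, bond orders sum to 3 (valence 4) → 1 H
  atom 11: O, bond orders sum to 1 (valence 2) → 1 H
  atom 12: C, bond orders sum to 3 (valence 4) → 1 H
  atom 13: C, bond orders sum to 1 (valence 4) → 3 H
Total hydrogens: 14.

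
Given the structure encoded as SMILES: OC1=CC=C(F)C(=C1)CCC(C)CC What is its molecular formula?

C12H17FO

Walk through each heavy atom and fill implicit hydrogens from standard valence (C 4, N 3, O 2, S 2, halogen 1):
  atom 1: O, bond orders sum to 1 (valence 2) → 1 H
  atom 2: C, bond orders sum to 4 (valence 4) → 0 H
  atom 3: C, bond orders sum to 3 (valence 4) → 1 H
  atom 4: C, bond orders sum to 3 (valence 4) → 1 H
  atom 5: C, bond orders sum to 4 (valence 4) → 0 H
  atom 6: F (halogen, monovalent) → 0 H
  atom 7: C, bond orders sum to 4 (valence 4) → 0 H
  atom 8: C, bond orders sum to 3 (valence 4) → 1 H
  atom 9: C, bond orders sum to 2 (valence 4) → 2 H
  atom 10: C, bond orders sum to 2 (valence 4) → 2 H
  atom 11: C, bond orders sum to 3 (valence 4) → 1 H
  atom 12: C, bond orders sum to 1 (valence 4) → 3 H
  atom 13: C, bond orders sum to 2 (valence 4) → 2 H
  atom 14: C, bond orders sum to 1 (valence 4) → 3 H
Totals → C:12, H:17, F:1, O:1.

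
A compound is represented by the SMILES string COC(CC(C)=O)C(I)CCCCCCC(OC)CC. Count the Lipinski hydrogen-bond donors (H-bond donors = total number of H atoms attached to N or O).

0

Donors: find every N or O and count the H atoms it carries.
  atom 2 (O): bond orders sum to 2 → 0 H
  atom 7 (O): bond orders sum to 2 → 0 H
  atom 17 (O): bond orders sum to 2 → 0 H
Lipinski HBD = 0.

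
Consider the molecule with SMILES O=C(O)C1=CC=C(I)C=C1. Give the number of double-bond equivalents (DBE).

5

Degree of unsaturation = (number of rings) + (number of π bonds).
Ring closures in the SMILES: 1.
π bonds: 4 double bonds (each 1 DoU) → 4 DoU from unsaturation.
Total DoU = 1 + 4 = 5.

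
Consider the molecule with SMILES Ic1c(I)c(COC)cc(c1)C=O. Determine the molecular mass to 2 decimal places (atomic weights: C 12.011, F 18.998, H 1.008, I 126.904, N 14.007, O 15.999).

401.97 g/mol

First, the molecular formula is C9H8I2O2 (counting implicit H from valence).
  C: 9 × 12.011 = 108.099
  H: 8 × 1.008 = 8.064
  I: 2 × 126.904 = 253.808
  O: 2 × 15.999 = 31.998
Sum: 9×12.011 + 8×1.008 + 2×126.904 + 2×15.999 = 401.969 → 401.97 g/mol.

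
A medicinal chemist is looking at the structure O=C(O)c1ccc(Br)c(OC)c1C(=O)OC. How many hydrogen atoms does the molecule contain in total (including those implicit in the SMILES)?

9

Walk through each heavy atom and fill implicit hydrogens from standard valence (C 4, N 3, O 2, S 2, halogen 1); for lowercase aromatic atoms, an aromatic c carries 1 H when it has two neighbours and 0 H with three, and aromatic n carries 0 H:
  atom 1: O, bond orders sum to 2 (valence 2) → 0 H
  atom 2: C, bond orders sum to 4 (valence 4) → 0 H
  atom 3: O, bond orders sum to 1 (valence 2) → 1 H
  atom 4: aromatic c, 3 neighbours → 0 H
  atom 5: aromatic c, 2 neighbours → 1 H
  atom 6: aromatic c, 2 neighbours → 1 H
  atom 7: aromatic c, 3 neighbours → 0 H
  atom 8: Br (halogen, monovalent) → 0 H
  atom 9: aromatic c, 3 neighbours → 0 H
  atom 10: O, bond orders sum to 2 (valence 2) → 0 H
  atom 11: C, bond orders sum to 1 (valence 4) → 3 H
  atom 12: aromatic c, 3 neighbours → 0 H
  atom 13: C, bond orders sum to 4 (valence 4) → 0 H
  atom 14: O, bond orders sum to 2 (valence 2) → 0 H
  atom 15: O, bond orders sum to 2 (valence 2) → 0 H
  atom 16: C, bond orders sum to 1 (valence 4) → 3 H
Total hydrogens: 9.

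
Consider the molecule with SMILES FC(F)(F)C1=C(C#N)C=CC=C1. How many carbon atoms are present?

Count every carbon token in the SMILES (each C, including those in ring-closure positions and inside branches).
Carbon count: 8.

8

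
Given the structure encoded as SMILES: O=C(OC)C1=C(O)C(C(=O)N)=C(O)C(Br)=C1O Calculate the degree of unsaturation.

Molecular formula: C9H8BrNO6.
DoU = (2C + 2 + N − H − X) / 2, where X is the halogen count and O/S are ignored.
    = (2·9 + 2 + 1 − 8 − 1) / 2 = 12 / 2 = 6.

6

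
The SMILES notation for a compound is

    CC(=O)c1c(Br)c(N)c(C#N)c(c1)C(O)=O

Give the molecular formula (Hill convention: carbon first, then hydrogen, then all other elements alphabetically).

Walk through each heavy atom and fill implicit hydrogens from standard valence (C 4, N 3, O 2, S 2, halogen 1); for lowercase aromatic atoms, an aromatic c carries 1 H when it has two neighbours and 0 H with three, and aromatic n carries 0 H:
  atom 1: C, bond orders sum to 1 (valence 4) → 3 H
  atom 2: C, bond orders sum to 4 (valence 4) → 0 H
  atom 3: O, bond orders sum to 2 (valence 2) → 0 H
  atom 4: aromatic c, 3 neighbours → 0 H
  atom 5: aromatic c, 3 neighbours → 0 H
  atom 6: Br (halogen, monovalent) → 0 H
  atom 7: aromatic c, 3 neighbours → 0 H
  atom 8: N, bond orders sum to 1 (valence 3) → 2 H
  atom 9: aromatic c, 3 neighbours → 0 H
  atom 10: C, bond orders sum to 4 (valence 4) → 0 H
  atom 11: N, bond orders sum to 3 (valence 3) → 0 H
  atom 12: aromatic c, 3 neighbours → 0 H
  atom 13: aromatic c, 2 neighbours → 1 H
  atom 14: C, bond orders sum to 4 (valence 4) → 0 H
  atom 15: O, bond orders sum to 1 (valence 2) → 1 H
  atom 16: O, bond orders sum to 2 (valence 2) → 0 H
Totals → C:10, H:7, Br:1, N:2, O:3.

C10H7BrN2O3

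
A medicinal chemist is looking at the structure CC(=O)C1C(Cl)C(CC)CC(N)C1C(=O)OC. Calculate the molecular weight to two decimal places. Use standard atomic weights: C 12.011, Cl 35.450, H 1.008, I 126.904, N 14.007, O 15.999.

First, the molecular formula is C12H20ClNO3 (counting implicit H from valence).
  C: 12 × 12.011 = 144.132
  Cl: 1 × 35.450 = 35.450
  H: 20 × 1.008 = 20.160
  N: 1 × 14.007 = 14.007
  O: 3 × 15.999 = 47.997
Sum: 12×12.011 + 1×35.450 + 20×1.008 + 1×14.007 + 3×15.999 = 261.746 → 261.75 g/mol.

261.75 g/mol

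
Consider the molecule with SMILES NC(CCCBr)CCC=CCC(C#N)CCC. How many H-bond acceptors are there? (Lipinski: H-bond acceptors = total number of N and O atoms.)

2

N atoms: 2; O atoms: 0.
Lipinski HBA = 2 + 0 = 2.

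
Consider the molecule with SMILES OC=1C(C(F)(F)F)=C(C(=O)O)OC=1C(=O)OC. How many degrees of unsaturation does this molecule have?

Molecular formula: C8H5F3O6.
DoU = (2C + 2 + N − H − X) / 2, where X is the halogen count and O/S are ignored.
    = (2·8 + 2 + 0 − 5 − 3) / 2 = 10 / 2 = 5.

5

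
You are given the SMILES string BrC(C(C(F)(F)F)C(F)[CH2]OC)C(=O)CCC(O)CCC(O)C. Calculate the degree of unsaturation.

Degree of unsaturation = (number of rings) + (number of π bonds).
Ring closures in the SMILES: 0.
π bonds: 1 double bond (each 1 DoU) → 1 DoU from unsaturation.
Total DoU = 0 + 1 = 1.

1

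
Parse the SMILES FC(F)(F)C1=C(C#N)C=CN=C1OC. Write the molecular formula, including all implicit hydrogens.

Walk through each heavy atom and fill implicit hydrogens from standard valence (C 4, N 3, O 2, S 2, halogen 1):
  atom 1: F (halogen, monovalent) → 0 H
  atom 2: C, bond orders sum to 4 (valence 4) → 0 H
  atom 3: F (halogen, monovalent) → 0 H
  atom 4: F (halogen, monovalent) → 0 H
  atom 5: C, bond orders sum to 4 (valence 4) → 0 H
  atom 6: C, bond orders sum to 4 (valence 4) → 0 H
  atom 7: C, bond orders sum to 4 (valence 4) → 0 H
  atom 8: N, bond orders sum to 3 (valence 3) → 0 H
  atom 9: C, bond orders sum to 3 (valence 4) → 1 H
  atom 10: C, bond orders sum to 3 (valence 4) → 1 H
  atom 11: N, bond orders sum to 3 (valence 3) → 0 H
  atom 12: C, bond orders sum to 4 (valence 4) → 0 H
  atom 13: O, bond orders sum to 2 (valence 2) → 0 H
  atom 14: C, bond orders sum to 1 (valence 4) → 3 H
Totals → C:8, H:5, F:3, N:2, O:1.
In Hill order: C8H5F3N2O.

C8H5F3N2O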